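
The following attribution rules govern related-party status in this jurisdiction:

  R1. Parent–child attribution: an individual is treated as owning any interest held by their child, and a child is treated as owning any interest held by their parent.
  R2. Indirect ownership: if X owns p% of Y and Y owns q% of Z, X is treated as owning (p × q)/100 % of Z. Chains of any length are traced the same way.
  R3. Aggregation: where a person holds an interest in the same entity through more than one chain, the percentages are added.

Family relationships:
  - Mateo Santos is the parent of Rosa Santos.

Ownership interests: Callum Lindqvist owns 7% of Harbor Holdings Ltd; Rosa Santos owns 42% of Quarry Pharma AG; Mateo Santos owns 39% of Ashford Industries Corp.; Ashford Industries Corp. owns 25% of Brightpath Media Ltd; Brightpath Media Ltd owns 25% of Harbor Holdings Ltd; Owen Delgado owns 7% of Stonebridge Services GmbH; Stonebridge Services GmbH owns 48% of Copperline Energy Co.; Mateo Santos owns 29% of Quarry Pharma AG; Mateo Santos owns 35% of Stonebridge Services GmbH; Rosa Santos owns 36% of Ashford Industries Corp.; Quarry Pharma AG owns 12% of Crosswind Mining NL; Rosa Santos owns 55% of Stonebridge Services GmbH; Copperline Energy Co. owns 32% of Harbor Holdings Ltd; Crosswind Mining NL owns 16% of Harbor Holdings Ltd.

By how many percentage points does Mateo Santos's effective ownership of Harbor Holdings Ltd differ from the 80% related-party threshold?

60.1253

By parent–child attribution (R1), Mateo Santos is treated as also owning Rosa Santos's interest in Stonebridge Services GmbH, giving 35% + 55% = 90%.
By parent–child attribution (R1), Mateo Santos is treated as also owning Rosa Santos's interest in Quarry Pharma AG, giving 29% + 42% = 71%.
By parent–child attribution (R1), Mateo Santos is treated as also owning Rosa Santos's interest in Ashford Industries Corp, giving 39% + 36% = 75%.
Chain via Stonebridge Services GmbH → Copperline Energy Co. (R2): 90% × 48% × 32% = 13.824% of Harbor Holdings Ltd.
Chain via Quarry Pharma AG → Crosswind Mining NL (R2): 71% × 12% × 16% = 1.3632% of Harbor Holdings Ltd.
Chain via Ashford Industries Corp. → Brightpath Media Ltd (R2): 75% × 25% × 25% = 4.6875% of Harbor Holdings Ltd.
Aggregating (R3): 13.824% + 1.3632% + 4.6875% = 19.8747%.
19.8747% falls short of the 80% threshold by 60.1253 percentage points.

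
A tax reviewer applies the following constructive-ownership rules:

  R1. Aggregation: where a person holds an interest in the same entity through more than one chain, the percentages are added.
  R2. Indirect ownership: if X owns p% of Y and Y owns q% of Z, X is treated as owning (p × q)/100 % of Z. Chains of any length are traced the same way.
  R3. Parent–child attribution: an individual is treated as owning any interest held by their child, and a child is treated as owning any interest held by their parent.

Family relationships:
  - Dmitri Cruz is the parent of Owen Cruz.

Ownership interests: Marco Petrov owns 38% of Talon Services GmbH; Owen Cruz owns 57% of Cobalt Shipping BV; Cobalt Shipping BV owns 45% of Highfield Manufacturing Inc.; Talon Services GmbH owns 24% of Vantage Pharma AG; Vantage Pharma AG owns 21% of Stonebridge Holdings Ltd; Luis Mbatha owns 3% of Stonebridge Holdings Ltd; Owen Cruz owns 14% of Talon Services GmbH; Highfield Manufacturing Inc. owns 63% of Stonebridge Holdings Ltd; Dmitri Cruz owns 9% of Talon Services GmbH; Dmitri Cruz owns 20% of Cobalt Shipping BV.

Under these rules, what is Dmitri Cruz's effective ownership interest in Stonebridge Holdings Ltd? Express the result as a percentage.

By parent–child attribution (R3), Dmitri Cruz is treated as also owning Owen Cruz's interest in Cobalt Shipping BV, giving 20% + 57% = 77%.
By parent–child attribution (R3), Dmitri Cruz is treated as also owning Owen Cruz's interest in Talon Services GmbH, giving 9% + 14% = 23%.
Chain via Cobalt Shipping BV → Highfield Manufacturing Inc. (R2): 77% × 45% × 63% = 21.8295% of Stonebridge Holdings Ltd.
Chain via Talon Services GmbH → Vantage Pharma AG (R2): 23% × 24% × 21% = 1.1592% of Stonebridge Holdings Ltd.
Aggregating (R1): 21.8295% + 1.1592% = 22.9887%.

22.9887%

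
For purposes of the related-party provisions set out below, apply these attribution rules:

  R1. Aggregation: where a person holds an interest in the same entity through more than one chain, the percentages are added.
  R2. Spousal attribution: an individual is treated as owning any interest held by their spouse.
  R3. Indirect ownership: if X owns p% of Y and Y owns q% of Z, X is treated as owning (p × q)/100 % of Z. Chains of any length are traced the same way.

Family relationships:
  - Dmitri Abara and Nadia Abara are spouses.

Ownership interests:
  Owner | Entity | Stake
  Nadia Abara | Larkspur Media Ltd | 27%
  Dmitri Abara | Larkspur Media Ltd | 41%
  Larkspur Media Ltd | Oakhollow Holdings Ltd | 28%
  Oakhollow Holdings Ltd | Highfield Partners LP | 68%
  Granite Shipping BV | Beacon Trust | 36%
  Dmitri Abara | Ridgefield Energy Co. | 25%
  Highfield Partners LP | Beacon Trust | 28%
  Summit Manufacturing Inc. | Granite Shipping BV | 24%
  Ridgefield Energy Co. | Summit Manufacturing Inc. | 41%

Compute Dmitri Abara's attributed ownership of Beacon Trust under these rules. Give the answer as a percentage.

By spousal attribution (R2), Dmitri Abara is treated as also owning Nadia Abara's interest in Larkspur Media Ltd, giving 41% + 27% = 68%.
Chain via Ridgefield Energy Co. → Summit Manufacturing Inc. → Granite Shipping BV (R3): 25% × 41% × 24% × 36% = 0.8856% of Beacon Trust.
Chain via Larkspur Media Ltd → Oakhollow Holdings Ltd → Highfield Partners LP (R3): 68% × 28% × 68% × 28% = 3.625216% of Beacon Trust.
Aggregating (R1): 0.8856% + 3.625216% = 4.510816%.

4.510816%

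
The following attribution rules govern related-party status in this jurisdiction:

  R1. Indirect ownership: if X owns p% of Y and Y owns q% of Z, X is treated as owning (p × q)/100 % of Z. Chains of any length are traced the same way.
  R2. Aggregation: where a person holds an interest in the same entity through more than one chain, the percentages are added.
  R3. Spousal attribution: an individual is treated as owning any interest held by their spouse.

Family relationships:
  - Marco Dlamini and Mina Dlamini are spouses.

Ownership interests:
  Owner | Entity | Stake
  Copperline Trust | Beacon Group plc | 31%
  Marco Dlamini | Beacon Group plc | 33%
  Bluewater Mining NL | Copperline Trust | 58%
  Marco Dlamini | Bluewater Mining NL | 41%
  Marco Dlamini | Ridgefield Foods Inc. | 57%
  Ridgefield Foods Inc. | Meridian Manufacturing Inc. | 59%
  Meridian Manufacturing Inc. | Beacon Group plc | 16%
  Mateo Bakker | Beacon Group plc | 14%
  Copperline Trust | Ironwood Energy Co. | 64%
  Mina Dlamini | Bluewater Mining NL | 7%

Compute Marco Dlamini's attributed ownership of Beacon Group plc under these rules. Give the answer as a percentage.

By spousal attribution (R3), Marco Dlamini is treated as also owning Mina Dlamini's interest in Bluewater Mining NL, giving 41% + 7% = 48%.
Chain via Bluewater Mining NL → Copperline Trust (R1): 48% × 58% × 31% = 8.6304% of Beacon Group plc.
Chain via Ridgefield Foods Inc. → Meridian Manufacturing Inc. (R1): 57% × 59% × 16% = 5.3808% of Beacon Group plc.
Direct interest in Beacon Group plc: 33%.
Aggregating (R2): 8.6304% + 5.3808% + 33% = 47.0112%.

47.0112%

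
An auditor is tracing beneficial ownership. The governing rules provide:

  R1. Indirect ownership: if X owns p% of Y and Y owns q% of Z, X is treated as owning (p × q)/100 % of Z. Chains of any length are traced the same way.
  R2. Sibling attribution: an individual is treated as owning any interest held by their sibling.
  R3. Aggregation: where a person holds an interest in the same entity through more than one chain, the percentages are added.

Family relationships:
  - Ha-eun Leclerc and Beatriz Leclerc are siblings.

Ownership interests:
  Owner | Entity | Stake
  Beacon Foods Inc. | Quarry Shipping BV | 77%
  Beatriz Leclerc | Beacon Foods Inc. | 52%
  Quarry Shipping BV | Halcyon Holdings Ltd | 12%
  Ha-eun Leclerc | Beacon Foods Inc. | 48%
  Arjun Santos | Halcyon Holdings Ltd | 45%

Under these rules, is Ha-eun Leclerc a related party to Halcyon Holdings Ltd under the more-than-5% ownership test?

By sibling attribution (R2), Ha-eun Leclerc is treated as also owning Beatriz Leclerc's interest in Beacon Foods Inc, giving 48% + 52% = 100%.
Chain via Beacon Foods Inc. → Quarry Shipping BV (R1): 100% × 77% × 12% = 9.24% of Halcyon Holdings Ltd.
9.24% exceeds the 5% threshold, so Ha-eun is a related party to Halcyon Holdings Ltd.

Yes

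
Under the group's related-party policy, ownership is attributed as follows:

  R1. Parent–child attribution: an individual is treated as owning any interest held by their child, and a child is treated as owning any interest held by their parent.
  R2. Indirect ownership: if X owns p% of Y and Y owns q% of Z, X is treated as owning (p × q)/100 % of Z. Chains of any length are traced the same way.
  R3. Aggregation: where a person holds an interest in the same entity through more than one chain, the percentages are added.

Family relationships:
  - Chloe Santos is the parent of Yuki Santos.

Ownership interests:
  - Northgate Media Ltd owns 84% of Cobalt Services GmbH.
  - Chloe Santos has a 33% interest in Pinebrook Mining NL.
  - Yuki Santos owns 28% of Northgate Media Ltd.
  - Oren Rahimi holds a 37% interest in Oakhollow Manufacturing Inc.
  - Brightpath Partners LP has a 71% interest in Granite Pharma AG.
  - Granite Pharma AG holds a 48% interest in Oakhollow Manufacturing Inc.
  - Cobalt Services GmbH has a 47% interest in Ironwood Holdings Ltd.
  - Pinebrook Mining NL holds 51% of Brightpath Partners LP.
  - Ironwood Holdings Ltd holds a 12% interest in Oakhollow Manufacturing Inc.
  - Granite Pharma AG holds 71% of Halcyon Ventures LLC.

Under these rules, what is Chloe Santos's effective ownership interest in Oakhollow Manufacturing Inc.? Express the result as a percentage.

7.062192%

By parent–child attribution (R1), Chloe Santos is treated as owning Yuki Santos's 28% interest in Northgate Media Ltd.
Chain via Pinebrook Mining NL → Brightpath Partners LP → Granite Pharma AG (R2): 33% × 51% × 71% × 48% = 5.735664% of Oakhollow Manufacturing Inc.
Chain via Northgate Media Ltd → Cobalt Services GmbH → Ironwood Holdings Ltd (R2): 28% × 84% × 47% × 12% = 1.326528% of Oakhollow Manufacturing Inc.
Aggregating (R3): 5.735664% + 1.326528% = 7.062192%.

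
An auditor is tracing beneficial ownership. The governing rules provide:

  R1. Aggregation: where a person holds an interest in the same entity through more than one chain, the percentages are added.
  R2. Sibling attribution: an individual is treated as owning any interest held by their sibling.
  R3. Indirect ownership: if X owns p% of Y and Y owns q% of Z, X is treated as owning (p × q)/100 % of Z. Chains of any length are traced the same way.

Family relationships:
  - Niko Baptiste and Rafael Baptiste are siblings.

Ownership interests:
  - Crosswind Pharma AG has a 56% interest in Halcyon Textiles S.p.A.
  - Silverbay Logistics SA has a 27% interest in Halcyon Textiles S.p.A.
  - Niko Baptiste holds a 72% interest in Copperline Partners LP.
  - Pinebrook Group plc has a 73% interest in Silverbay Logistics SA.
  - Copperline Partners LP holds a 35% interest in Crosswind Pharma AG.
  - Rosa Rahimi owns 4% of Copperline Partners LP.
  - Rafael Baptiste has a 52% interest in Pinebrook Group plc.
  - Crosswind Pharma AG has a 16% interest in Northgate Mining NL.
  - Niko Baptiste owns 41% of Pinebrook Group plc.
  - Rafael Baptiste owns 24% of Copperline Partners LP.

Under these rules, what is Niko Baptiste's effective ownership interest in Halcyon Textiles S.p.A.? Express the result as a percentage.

By sibling attribution (R2), Niko Baptiste is treated as also owning Rafael Baptiste's interest in Pinebrook Group plc, giving 41% + 52% = 93%.
By sibling attribution (R2), Niko Baptiste is treated as also owning Rafael Baptiste's interest in Copperline Partners LP, giving 72% + 24% = 96%.
Chain via Pinebrook Group plc → Silverbay Logistics SA (R3): 93% × 73% × 27% = 18.3303% of Halcyon Textiles S.p.A.
Chain via Copperline Partners LP → Crosswind Pharma AG (R3): 96% × 35% × 56% = 18.816% of Halcyon Textiles S.p.A.
Aggregating (R1): 18.3303% + 18.816% = 37.1463%.

37.1463%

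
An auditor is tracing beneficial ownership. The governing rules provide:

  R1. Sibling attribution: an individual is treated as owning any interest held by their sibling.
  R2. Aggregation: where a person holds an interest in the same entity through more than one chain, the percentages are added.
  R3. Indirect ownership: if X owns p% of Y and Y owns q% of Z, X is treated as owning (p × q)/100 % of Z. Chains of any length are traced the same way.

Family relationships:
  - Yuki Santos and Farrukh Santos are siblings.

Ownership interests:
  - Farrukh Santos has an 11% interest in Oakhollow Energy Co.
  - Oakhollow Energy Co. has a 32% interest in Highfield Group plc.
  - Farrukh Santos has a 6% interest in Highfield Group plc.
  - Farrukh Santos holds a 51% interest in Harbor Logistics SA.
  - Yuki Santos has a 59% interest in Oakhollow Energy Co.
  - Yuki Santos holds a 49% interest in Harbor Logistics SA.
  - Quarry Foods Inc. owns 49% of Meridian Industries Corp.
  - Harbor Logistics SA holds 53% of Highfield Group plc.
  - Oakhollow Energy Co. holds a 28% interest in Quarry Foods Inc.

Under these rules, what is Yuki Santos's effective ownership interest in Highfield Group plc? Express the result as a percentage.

81.4%

By sibling attribution (R1), Yuki Santos is treated as also owning Farrukh Santos's interest in Harbor Logistics SA, giving 49% + 51% = 100%.
By sibling attribution (R1), Yuki Santos is treated as also owning Farrukh Santos's interest in Oakhollow Energy Co, giving 59% + 11% = 70%.
By sibling attribution (R1), Yuki Santos is treated as owning Farrukh Santos's 6% interest in Highfield Group plc.
Chain via Harbor Logistics SA (R3): 100% × 53% = 53% of Highfield Group plc.
Chain via Oakhollow Energy Co. (R3): 70% × 32% = 22.4% of Highfield Group plc.
Direct interest in Highfield Group plc: 6%.
Aggregating (R2): 53% + 22.4% + 6% = 81.4%.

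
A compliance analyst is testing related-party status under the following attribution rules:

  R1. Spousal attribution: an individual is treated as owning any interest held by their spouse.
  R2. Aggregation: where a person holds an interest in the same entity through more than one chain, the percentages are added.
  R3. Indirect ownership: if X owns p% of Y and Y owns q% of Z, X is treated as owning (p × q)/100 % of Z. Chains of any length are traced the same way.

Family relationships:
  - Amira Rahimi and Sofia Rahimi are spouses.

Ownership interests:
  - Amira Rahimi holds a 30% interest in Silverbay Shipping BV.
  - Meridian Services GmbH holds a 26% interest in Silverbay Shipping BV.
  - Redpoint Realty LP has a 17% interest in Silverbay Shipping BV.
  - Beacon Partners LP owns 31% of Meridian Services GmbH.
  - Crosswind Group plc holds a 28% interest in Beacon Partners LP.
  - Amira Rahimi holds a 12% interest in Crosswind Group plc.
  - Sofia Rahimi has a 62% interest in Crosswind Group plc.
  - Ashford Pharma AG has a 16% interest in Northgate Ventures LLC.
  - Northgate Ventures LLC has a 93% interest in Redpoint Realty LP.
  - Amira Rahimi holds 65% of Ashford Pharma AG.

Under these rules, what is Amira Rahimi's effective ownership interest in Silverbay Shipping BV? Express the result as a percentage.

33.314272%

By spousal attribution (R1), Amira Rahimi is treated as also owning Sofia Rahimi's interest in Crosswind Group plc, giving 12% + 62% = 74%.
Chain via Ashford Pharma AG → Northgate Ventures LLC → Redpoint Realty LP (R3): 65% × 16% × 93% × 17% = 1.64424% of Silverbay Shipping BV.
Chain via Crosswind Group plc → Beacon Partners LP → Meridian Services GmbH (R3): 74% × 28% × 31% × 26% = 1.670032% of Silverbay Shipping BV.
Direct interest in Silverbay Shipping BV: 30%.
Aggregating (R2): 1.64424% + 1.670032% + 30% = 33.314272%.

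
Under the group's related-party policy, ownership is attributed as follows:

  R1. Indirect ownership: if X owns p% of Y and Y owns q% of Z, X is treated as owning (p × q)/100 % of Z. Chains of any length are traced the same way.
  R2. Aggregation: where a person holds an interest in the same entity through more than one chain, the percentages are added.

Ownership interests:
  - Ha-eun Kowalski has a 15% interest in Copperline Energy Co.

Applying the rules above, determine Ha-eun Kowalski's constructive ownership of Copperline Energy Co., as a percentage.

15%

Direct interest in Copperline Energy Co: 15%.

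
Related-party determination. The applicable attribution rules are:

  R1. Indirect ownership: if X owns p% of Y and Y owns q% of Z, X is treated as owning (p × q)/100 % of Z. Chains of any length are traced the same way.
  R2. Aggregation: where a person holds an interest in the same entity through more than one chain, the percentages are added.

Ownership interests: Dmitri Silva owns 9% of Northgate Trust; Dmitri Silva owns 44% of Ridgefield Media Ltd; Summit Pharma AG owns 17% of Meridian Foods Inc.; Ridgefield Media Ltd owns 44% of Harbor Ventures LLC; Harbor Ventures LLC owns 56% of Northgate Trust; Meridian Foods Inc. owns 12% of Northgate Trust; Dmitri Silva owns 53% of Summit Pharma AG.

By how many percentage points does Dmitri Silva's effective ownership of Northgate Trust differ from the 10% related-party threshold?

Chain via Ridgefield Media Ltd → Harbor Ventures LLC (R1): 44% × 44% × 56% = 10.8416% of Northgate Trust.
Chain via Summit Pharma AG → Meridian Foods Inc. (R1): 53% × 17% × 12% = 1.0812% of Northgate Trust.
Direct interest in Northgate Trust: 9%.
Aggregating (R2): 10.8416% + 1.0812% + 9% = 20.9228%.
20.9228% exceeds the 10% threshold by 10.9228 percentage points.

10.9228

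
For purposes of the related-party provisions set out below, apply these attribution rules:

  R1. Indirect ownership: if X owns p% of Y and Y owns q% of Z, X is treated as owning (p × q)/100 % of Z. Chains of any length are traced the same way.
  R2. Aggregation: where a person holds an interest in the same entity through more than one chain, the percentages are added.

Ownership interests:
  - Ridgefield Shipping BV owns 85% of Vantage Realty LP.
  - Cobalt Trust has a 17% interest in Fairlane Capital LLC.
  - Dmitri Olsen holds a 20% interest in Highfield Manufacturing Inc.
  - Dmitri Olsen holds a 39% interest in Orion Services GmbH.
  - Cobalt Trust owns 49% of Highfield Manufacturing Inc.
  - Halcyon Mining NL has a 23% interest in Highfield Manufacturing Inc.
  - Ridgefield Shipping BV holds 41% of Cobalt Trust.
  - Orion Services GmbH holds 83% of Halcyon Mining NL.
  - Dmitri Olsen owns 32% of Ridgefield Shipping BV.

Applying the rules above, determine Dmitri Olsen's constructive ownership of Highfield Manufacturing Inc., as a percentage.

Chain via Ridgefield Shipping BV → Cobalt Trust (R1): 32% × 41% × 49% = 6.4288% of Highfield Manufacturing Inc.
Chain via Orion Services GmbH → Halcyon Mining NL (R1): 39% × 83% × 23% = 7.4451% of Highfield Manufacturing Inc.
Direct interest in Highfield Manufacturing Inc: 20%.
Aggregating (R2): 6.4288% + 7.4451% + 20% = 33.8739%.

33.8739%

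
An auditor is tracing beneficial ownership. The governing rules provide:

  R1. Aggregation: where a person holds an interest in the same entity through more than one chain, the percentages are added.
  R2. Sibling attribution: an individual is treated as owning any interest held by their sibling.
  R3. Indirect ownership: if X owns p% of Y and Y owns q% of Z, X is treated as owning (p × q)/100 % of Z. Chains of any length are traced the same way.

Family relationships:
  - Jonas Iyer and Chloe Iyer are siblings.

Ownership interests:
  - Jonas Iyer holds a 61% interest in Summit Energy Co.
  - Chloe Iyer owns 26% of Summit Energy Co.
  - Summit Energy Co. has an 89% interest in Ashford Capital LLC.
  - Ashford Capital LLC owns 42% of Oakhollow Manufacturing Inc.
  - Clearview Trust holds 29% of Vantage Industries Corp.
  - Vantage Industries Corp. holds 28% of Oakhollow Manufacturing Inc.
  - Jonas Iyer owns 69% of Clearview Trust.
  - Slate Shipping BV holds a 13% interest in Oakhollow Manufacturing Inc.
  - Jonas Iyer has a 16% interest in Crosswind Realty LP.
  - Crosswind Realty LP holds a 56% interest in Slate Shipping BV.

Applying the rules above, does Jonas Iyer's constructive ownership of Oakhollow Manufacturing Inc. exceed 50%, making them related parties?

No

By sibling attribution (R2), Jonas Iyer is treated as also owning Chloe Iyer's interest in Summit Energy Co, giving 61% + 26% = 87%.
Chain via Summit Energy Co. → Ashford Capital LLC (R3): 87% × 89% × 42% = 32.5206% of Oakhollow Manufacturing Inc.
Chain via Crosswind Realty LP → Slate Shipping BV (R3): 16% × 56% × 13% = 1.1648% of Oakhollow Manufacturing Inc.
Chain via Clearview Trust → Vantage Industries Corp. (R3): 69% × 29% × 28% = 5.6028% of Oakhollow Manufacturing Inc.
Aggregating (R1): 32.5206% + 1.1648% + 5.6028% = 39.2882%.
39.2882% does not exceed the 50% threshold, so Jonas is not a related party to Oakhollow Manufacturing Inc.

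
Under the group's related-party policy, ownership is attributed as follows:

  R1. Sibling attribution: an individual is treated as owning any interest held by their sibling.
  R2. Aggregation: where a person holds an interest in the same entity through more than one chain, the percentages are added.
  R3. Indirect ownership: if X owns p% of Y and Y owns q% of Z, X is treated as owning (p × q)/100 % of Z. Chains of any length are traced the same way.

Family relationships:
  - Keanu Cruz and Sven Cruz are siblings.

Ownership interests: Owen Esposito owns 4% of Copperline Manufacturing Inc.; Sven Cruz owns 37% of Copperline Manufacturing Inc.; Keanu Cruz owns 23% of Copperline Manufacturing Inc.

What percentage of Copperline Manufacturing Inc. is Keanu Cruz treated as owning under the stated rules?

By sibling attribution (R1), Keanu Cruz is treated as also owning Sven Cruz's interest in Copperline Manufacturing Inc, giving 23% + 37% = 60%.
Direct interest in Copperline Manufacturing Inc: 60%.

60%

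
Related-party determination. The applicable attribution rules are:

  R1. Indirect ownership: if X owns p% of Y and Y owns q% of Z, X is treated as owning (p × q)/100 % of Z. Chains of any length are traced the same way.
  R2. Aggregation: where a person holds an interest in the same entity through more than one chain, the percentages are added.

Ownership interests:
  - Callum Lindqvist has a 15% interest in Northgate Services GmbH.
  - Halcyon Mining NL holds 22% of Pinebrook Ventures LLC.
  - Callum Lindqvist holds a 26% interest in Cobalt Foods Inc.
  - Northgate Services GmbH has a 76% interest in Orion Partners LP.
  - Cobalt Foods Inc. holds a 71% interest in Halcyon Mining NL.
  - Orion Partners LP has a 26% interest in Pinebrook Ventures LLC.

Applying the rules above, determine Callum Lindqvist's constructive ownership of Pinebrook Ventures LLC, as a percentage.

7.0252%

Chain via Northgate Services GmbH → Orion Partners LP (R1): 15% × 76% × 26% = 2.964% of Pinebrook Ventures LLC.
Chain via Cobalt Foods Inc. → Halcyon Mining NL (R1): 26% × 71% × 22% = 4.0612% of Pinebrook Ventures LLC.
Aggregating (R2): 2.964% + 4.0612% = 7.0252%.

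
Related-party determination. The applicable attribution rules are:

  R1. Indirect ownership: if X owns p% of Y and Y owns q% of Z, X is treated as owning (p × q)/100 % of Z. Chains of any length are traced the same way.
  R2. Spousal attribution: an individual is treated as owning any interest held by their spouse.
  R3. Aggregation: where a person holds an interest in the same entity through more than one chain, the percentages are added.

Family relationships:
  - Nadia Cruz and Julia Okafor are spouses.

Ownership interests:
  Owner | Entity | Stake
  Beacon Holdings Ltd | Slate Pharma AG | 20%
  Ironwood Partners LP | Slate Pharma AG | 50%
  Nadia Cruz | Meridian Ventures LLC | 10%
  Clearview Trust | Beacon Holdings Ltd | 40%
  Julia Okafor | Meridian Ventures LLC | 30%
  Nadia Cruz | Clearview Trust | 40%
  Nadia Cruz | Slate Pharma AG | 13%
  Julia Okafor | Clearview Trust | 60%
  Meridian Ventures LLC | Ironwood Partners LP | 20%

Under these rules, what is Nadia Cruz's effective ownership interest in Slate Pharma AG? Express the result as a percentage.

25%

By spousal attribution (R2), Nadia Cruz is treated as also owning Julia Okafor's interest in Clearview Trust, giving 40% + 60% = 100%.
By spousal attribution (R2), Nadia Cruz is treated as also owning Julia Okafor's interest in Meridian Ventures LLC, giving 10% + 30% = 40%.
Chain via Clearview Trust → Beacon Holdings Ltd (R1): 100% × 40% × 20% = 8% of Slate Pharma AG.
Chain via Meridian Ventures LLC → Ironwood Partners LP (R1): 40% × 20% × 50% = 4% of Slate Pharma AG.
Direct interest in Slate Pharma AG: 13%.
Aggregating (R3): 8% + 4% + 13% = 25%.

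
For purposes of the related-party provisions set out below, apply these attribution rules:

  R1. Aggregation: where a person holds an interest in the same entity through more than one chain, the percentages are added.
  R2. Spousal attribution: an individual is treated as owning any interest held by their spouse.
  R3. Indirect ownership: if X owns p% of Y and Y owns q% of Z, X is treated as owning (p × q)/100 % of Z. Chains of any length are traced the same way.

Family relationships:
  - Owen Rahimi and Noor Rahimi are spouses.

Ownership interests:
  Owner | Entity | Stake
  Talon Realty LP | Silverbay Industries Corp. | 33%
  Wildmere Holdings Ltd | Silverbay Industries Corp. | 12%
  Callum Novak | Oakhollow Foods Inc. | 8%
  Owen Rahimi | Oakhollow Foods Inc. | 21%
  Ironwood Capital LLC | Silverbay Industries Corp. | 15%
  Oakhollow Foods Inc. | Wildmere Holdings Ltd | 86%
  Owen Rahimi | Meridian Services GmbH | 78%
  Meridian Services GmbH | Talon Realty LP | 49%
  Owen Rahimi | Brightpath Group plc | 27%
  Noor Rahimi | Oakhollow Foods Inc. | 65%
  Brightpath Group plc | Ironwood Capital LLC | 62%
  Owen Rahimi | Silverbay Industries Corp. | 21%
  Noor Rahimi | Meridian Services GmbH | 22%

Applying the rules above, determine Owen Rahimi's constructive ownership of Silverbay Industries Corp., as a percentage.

48.5562%

By spousal attribution (R2), Owen Rahimi is treated as also owning Noor Rahimi's interest in Oakhollow Foods Inc, giving 21% + 65% = 86%.
By spousal attribution (R2), Owen Rahimi is treated as also owning Noor Rahimi's interest in Meridian Services GmbH, giving 78% + 22% = 100%.
Chain via Oakhollow Foods Inc. → Wildmere Holdings Ltd (R3): 86% × 86% × 12% = 8.8752% of Silverbay Industries Corp.
Chain via Meridian Services GmbH → Talon Realty LP (R3): 100% × 49% × 33% = 16.17% of Silverbay Industries Corp.
Chain via Brightpath Group plc → Ironwood Capital LLC (R3): 27% × 62% × 15% = 2.511% of Silverbay Industries Corp.
Direct interest in Silverbay Industries Corp: 21%.
Aggregating (R1): 8.8752% + 16.17% + 2.511% + 21% = 48.5562%.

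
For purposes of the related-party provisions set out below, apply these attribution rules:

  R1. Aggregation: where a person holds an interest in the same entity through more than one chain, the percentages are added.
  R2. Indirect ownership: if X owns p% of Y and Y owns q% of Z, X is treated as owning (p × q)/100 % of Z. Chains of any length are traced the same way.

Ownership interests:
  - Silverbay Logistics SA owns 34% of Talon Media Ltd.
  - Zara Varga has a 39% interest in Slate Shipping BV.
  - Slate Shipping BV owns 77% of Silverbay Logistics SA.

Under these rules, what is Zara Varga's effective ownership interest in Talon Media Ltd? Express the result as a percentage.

10.2102%

Chain via Slate Shipping BV → Silverbay Logistics SA (R2): 39% × 77% × 34% = 10.2102% of Talon Media Ltd.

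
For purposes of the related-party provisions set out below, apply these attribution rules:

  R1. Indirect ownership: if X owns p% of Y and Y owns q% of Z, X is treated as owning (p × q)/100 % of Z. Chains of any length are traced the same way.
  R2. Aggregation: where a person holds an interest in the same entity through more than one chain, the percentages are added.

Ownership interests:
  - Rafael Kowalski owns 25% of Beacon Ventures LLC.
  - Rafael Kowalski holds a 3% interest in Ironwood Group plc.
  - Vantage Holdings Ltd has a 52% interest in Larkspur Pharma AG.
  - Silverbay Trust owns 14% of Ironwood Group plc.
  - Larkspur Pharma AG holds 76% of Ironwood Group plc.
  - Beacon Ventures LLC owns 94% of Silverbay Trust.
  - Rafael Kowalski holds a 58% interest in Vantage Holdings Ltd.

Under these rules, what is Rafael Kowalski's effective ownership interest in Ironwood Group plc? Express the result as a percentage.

29.2116%

Chain via Beacon Ventures LLC → Silverbay Trust (R1): 25% × 94% × 14% = 3.29% of Ironwood Group plc.
Chain via Vantage Holdings Ltd → Larkspur Pharma AG (R1): 58% × 52% × 76% = 22.9216% of Ironwood Group plc.
Direct interest in Ironwood Group plc: 3%.
Aggregating (R2): 3.29% + 22.9216% + 3% = 29.2116%.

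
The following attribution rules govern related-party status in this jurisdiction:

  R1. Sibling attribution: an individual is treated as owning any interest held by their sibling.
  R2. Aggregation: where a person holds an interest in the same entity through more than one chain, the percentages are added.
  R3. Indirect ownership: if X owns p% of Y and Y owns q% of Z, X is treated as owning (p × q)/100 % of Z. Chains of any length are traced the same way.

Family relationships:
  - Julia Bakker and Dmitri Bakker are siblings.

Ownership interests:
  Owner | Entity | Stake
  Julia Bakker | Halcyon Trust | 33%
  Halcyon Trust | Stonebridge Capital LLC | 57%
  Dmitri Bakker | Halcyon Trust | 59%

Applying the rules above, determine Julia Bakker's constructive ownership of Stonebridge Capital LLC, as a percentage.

52.44%

By sibling attribution (R1), Julia Bakker is treated as also owning Dmitri Bakker's interest in Halcyon Trust, giving 33% + 59% = 92%.
Chain via Halcyon Trust (R3): 92% × 57% = 52.44% of Stonebridge Capital LLC.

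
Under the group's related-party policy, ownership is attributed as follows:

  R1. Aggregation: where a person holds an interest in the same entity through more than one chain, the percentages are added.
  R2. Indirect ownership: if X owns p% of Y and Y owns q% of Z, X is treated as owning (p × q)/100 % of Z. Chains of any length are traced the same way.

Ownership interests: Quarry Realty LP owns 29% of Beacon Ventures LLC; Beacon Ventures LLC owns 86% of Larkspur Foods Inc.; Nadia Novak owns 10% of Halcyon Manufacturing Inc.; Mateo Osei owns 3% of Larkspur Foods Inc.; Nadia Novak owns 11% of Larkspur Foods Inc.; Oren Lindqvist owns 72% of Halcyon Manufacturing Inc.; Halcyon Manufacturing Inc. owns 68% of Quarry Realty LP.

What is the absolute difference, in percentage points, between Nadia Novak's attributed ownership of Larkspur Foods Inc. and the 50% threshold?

37.30408

Chain via Halcyon Manufacturing Inc. → Quarry Realty LP → Beacon Ventures LLC (R2): 10% × 68% × 29% × 86% = 1.69592% of Larkspur Foods Inc.
Direct interest in Larkspur Foods Inc: 11%.
Aggregating (R1): 1.69592% + 11% = 12.69592%.
12.69592% falls short of the 50% threshold by 37.30408 percentage points.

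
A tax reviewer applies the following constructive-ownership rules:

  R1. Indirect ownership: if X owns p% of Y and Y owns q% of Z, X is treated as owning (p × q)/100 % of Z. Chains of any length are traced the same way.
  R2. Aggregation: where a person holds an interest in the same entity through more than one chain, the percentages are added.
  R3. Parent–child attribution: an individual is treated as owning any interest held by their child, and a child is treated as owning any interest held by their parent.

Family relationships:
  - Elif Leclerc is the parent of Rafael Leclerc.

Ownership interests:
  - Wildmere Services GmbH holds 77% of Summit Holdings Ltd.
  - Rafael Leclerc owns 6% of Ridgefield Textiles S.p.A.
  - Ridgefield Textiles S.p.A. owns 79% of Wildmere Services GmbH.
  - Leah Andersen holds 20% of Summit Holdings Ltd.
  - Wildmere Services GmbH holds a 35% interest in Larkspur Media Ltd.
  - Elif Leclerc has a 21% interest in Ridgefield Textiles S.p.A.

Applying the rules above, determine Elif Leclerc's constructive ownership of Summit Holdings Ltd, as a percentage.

By parent–child attribution (R3), Elif Leclerc is treated as also owning Rafael Leclerc's interest in Ridgefield Textiles S.p.A, giving 21% + 6% = 27%.
Chain via Ridgefield Textiles S.p.A. → Wildmere Services GmbH (R1): 27% × 79% × 77% = 16.4241% of Summit Holdings Ltd.

16.4241%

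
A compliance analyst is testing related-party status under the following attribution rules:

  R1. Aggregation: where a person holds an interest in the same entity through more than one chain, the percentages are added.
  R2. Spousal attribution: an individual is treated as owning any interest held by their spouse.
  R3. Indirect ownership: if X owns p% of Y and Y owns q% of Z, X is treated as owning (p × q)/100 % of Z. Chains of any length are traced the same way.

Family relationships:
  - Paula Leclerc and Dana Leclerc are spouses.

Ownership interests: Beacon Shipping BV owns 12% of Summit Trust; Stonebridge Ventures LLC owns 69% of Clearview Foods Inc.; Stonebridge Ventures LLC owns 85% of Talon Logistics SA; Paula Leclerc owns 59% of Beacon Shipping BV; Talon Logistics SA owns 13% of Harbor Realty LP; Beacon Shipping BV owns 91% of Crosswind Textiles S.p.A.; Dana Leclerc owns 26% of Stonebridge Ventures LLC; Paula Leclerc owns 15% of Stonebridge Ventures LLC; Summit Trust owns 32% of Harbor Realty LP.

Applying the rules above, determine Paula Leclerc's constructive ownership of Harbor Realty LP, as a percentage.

By spousal attribution (R2), Paula Leclerc is treated as also owning Dana Leclerc's interest in Stonebridge Ventures LLC, giving 15% + 26% = 41%.
Chain via Stonebridge Ventures LLC → Talon Logistics SA (R3): 41% × 85% × 13% = 4.5305% of Harbor Realty LP.
Chain via Beacon Shipping BV → Summit Trust (R3): 59% × 12% × 32% = 2.2656% of Harbor Realty LP.
Aggregating (R1): 4.5305% + 2.2656% = 6.7961%.

6.7961%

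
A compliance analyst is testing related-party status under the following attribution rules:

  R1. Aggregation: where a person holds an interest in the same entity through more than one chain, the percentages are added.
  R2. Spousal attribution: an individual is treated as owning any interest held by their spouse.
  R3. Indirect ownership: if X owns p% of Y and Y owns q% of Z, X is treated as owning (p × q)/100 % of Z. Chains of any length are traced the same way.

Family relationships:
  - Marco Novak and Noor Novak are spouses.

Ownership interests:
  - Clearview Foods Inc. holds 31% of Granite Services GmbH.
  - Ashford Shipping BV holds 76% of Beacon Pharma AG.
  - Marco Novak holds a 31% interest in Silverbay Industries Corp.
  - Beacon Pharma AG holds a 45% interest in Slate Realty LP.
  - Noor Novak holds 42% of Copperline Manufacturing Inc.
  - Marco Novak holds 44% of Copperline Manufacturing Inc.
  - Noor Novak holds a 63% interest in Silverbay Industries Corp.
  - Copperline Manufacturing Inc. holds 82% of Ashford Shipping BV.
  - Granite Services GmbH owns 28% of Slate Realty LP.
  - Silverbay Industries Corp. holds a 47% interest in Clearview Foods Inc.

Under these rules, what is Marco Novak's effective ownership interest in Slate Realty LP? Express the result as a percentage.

27.952664%

By spousal attribution (R2), Marco Novak is treated as also owning Noor Novak's interest in Copperline Manufacturing Inc, giving 44% + 42% = 86%.
By spousal attribution (R2), Marco Novak is treated as also owning Noor Novak's interest in Silverbay Industries Corp, giving 31% + 63% = 94%.
Chain via Copperline Manufacturing Inc. → Ashford Shipping BV → Beacon Pharma AG (R3): 86% × 82% × 76% × 45% = 24.11784% of Slate Realty LP.
Chain via Silverbay Industries Corp. → Clearview Foods Inc. → Granite Services GmbH (R3): 94% × 47% × 31% × 28% = 3.834824% of Slate Realty LP.
Aggregating (R1): 24.11784% + 3.834824% = 27.952664%.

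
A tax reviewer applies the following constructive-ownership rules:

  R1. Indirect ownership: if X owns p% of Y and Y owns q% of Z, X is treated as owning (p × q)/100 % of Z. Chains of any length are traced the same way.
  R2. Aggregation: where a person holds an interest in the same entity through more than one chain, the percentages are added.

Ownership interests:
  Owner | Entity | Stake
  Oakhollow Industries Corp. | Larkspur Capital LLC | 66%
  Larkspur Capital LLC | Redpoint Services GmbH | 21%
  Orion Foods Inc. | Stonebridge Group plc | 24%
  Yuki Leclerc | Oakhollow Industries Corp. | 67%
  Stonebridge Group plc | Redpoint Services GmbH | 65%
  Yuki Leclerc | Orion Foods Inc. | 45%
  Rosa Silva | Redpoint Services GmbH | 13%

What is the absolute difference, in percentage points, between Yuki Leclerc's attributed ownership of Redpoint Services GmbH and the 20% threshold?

Chain via Orion Foods Inc. → Stonebridge Group plc (R1): 45% × 24% × 65% = 7.02% of Redpoint Services GmbH.
Chain via Oakhollow Industries Corp. → Larkspur Capital LLC (R1): 67% × 66% × 21% = 9.2862% of Redpoint Services GmbH.
Aggregating (R2): 7.02% + 9.2862% = 16.3062%.
16.3062% falls short of the 20% threshold by 3.6938 percentage points.

3.6938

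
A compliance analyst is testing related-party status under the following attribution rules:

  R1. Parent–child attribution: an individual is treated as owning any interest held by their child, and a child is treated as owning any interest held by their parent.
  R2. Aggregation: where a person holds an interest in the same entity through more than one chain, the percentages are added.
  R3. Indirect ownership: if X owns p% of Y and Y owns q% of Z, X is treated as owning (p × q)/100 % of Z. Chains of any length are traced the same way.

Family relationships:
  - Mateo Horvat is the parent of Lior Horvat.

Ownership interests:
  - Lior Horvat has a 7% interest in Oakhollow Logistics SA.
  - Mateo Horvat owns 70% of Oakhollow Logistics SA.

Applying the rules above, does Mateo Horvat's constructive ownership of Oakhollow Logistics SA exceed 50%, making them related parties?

Yes

By parent–child attribution (R1), Mateo Horvat is treated as also owning Lior Horvat's interest in Oakhollow Logistics SA, giving 70% + 7% = 77%.
Direct interest in Oakhollow Logistics SA: 77%.
77% exceeds the 50% threshold, so Mateo is a related party to Oakhollow Logistics SA.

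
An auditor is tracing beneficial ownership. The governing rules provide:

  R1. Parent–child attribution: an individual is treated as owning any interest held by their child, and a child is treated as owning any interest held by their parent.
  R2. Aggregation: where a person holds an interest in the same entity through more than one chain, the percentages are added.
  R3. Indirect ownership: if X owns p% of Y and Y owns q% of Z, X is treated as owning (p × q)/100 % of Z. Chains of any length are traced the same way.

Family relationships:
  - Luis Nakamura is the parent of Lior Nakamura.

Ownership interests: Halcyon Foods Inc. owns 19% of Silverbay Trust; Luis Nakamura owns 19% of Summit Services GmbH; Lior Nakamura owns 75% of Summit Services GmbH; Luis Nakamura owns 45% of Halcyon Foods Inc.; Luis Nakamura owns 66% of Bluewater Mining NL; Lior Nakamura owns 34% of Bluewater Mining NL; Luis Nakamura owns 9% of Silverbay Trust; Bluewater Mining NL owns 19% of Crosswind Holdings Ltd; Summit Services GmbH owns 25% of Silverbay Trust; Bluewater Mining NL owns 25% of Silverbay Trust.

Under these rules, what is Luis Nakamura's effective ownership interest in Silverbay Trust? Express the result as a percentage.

By parent–child attribution (R1), Luis Nakamura is treated as also owning Lior Nakamura's interest in Bluewater Mining NL, giving 66% + 34% = 100%.
By parent–child attribution (R1), Luis Nakamura is treated as also owning Lior Nakamura's interest in Summit Services GmbH, giving 19% + 75% = 94%.
Chain via Halcyon Foods Inc. (R3): 45% × 19% = 8.55% of Silverbay Trust.
Chain via Bluewater Mining NL (R3): 100% × 25% = 25% of Silverbay Trust.
Chain via Summit Services GmbH (R3): 94% × 25% = 23.5% of Silverbay Trust.
Direct interest in Silverbay Trust: 9%.
Aggregating (R2): 8.55% + 25% + 23.5% + 9% = 66.05%.

66.05%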